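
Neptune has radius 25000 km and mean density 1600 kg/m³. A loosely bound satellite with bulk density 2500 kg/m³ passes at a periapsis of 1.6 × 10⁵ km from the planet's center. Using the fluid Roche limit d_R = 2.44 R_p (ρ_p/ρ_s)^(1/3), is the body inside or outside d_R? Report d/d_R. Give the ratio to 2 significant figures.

outside; d/d_R ≈ 3.0

d_R = 2.44 × (25000 km) × (1600/2500)^(1/3) = 52570 km
d/d_R = (1.6 × 10⁵) / (52570) = 3.0
Since d/d_R > 1, the body is outside the Roche limit.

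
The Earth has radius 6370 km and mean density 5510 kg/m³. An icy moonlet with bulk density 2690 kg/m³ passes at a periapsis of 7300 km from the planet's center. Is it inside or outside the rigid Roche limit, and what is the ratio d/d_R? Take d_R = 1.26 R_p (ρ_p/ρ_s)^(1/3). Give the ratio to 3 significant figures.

inside; d/d_R ≈ 0.716

d_R = 1.26 × (6370 km) × (5510/2690)^(1/3) = 10190 km
d/d_R = (7300) / (10190) = 0.716
Since d/d_R < 1, the body is inside the Roche limit.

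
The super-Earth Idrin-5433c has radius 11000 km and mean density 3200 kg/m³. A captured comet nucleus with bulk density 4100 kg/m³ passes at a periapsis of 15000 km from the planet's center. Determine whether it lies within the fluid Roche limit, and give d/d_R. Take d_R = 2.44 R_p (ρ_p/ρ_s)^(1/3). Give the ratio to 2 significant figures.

d_R = 2.44 × (11000 km) × (3200/4100)^(1/3) = 24710 km
d/d_R = (15000) / (24710) = 0.61
Since d/d_R < 1, the body is inside the Roche limit.

inside; d/d_R ≈ 0.61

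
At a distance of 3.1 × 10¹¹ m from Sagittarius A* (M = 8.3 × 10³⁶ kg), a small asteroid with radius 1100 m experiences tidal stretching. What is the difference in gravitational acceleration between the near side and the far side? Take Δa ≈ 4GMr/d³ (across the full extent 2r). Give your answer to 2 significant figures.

Δg = 4GMr/d³
   = 4 × (6.674 × 10⁻¹¹) × (8.3 × 10³⁶) × (1100) / (3.1 × 10¹¹)³
   = 8.2 × 10⁻⁵ m/s²

8.2 × 10⁻⁵ m/s²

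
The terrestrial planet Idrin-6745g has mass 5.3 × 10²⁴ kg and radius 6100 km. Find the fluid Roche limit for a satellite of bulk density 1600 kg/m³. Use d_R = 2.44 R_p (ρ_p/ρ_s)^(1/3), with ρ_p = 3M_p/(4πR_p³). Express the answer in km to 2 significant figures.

23000 km

ρ_p = 3M_p/(4πR_p³) = 3 × (5.3 × 10²⁴) / (4π × (6.1 × 10⁶ m)³) = 5600 kg/m³
d_R = 2.44 × 6100 km × (5600/1600)^(1/3)
    = 23000 km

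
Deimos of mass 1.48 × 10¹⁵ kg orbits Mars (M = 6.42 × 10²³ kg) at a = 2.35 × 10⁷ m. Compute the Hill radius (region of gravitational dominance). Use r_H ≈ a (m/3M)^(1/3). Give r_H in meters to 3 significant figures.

2.15 × 10⁴ m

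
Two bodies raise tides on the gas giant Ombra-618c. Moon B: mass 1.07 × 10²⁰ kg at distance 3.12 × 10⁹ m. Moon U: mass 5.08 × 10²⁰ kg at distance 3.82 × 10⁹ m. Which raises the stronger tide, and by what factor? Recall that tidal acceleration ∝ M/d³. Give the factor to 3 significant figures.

Moon U, by a factor of ≈ 2.59

The tide-raising term goes as M/d³ (the gradient of a 1/d² field).
Moon B: (1.07 × 10²⁰) / (3.12 × 10⁹)³ = 3.523 × 10⁻⁹
Moon U: (5.08 × 10²⁰) / (3.82 × 10⁹)³ = 9.113 × 10⁻⁹
Ratio (larger/smaller) = 2.59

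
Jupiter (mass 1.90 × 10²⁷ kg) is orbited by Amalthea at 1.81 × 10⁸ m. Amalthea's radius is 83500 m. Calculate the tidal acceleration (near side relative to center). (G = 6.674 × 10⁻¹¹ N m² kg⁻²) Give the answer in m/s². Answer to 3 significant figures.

The tidal stretch is the gradient of GM/d² times the body's extent r, hence the 1/d³ dependence.
a_tidal = 2GMr/d³
        = 2 × (6.674 × 10⁻¹¹) × (1.90 × 10²⁷) × (83500) / (1.81 × 10⁸)³
        = 3.57 × 10⁻³ m/s²

3.57 × 10⁻³ m/s²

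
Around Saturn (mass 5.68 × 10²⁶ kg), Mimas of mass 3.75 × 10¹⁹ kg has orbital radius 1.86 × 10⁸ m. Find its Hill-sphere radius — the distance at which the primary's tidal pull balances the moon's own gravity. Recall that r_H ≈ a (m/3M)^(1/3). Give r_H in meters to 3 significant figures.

5.21 × 10⁵ m

r_H ≈ a (m/3M)^(1/3)
    = (1.86 × 10⁸) × (3.75 × 10¹⁹ / (3 × 5.68 × 10²⁶))^(1/3)
    = 5.21 × 10⁵ m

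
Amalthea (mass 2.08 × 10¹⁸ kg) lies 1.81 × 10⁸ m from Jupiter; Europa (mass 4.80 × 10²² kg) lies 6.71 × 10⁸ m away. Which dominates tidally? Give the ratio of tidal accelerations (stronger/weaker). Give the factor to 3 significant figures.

Europa, by a factor of ≈ 453

The tide-raising term goes as M/d³ (the gradient of a 1/d² field).
Amalthea: (2.08 × 10¹⁸) / (1.81 × 10⁸)³ = 3.508 × 10⁻⁷
Europa: (4.80 × 10²²) / (6.71 × 10⁸)³ = 1.589 × 10⁻⁴
Ratio (larger/smaller) = 453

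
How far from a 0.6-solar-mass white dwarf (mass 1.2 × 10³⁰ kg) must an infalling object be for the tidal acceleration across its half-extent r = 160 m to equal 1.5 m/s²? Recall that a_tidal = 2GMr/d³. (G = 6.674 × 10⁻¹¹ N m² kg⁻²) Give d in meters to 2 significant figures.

2GMr/d³ = a_tidal  ⇒  d = (2GMr / a_tidal)^(1/3)
d = (2 × 6.674×10⁻¹¹ × (1.2 × 10³⁰) × (160) / (1.5))^(1/3)
  = 2.6 × 10⁷ m

2.6 × 10⁷ m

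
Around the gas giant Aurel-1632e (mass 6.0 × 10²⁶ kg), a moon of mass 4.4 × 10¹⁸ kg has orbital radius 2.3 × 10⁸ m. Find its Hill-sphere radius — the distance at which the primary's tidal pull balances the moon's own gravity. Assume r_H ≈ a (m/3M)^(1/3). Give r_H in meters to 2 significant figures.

r_H ≈ a (m/3M)^(1/3)
    = (2.3 × 10⁸) × (4.4 × 10¹⁸ / (3 × 6.0 × 10²⁶))^(1/3)
    = 3.1 × 10⁵ m

3.1 × 10⁵ m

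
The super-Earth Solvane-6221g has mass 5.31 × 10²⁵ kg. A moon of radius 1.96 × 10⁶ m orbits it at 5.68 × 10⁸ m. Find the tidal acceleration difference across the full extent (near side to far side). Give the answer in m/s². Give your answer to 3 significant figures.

1.52 × 10⁻⁴ m/s²

a_tidal = 4GMr/d³
        = 4 × (6.674 × 10⁻¹¹) × (5.31 × 10²⁵) × (1.96 × 10⁶) / (5.68 × 10⁸)³
        = 1.52 × 10⁻⁴ m/s²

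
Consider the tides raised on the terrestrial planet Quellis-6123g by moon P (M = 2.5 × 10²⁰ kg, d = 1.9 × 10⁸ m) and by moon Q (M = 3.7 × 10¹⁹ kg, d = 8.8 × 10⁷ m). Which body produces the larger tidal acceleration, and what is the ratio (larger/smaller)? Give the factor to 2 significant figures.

Moon Q, by a factor of ≈ 1.5

Compare M/d³ for the two perturbers:
Moon P: (2.5 × 10²⁰) / (1.9 × 10⁸)³ = 3.645 × 10⁻⁵
Moon Q: (3.7 × 10¹⁹) / (8.8 × 10⁷)³ = 5.429 × 10⁻⁵
Ratio (larger/smaller) = 1.5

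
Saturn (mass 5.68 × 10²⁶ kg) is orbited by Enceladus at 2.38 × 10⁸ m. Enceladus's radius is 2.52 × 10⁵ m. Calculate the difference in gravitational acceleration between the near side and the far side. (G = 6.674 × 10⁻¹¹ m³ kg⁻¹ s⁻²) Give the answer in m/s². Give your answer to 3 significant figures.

2.83 × 10⁻³ m/s²

Δg = 4GMr/d³
   = 4 × (6.674 × 10⁻¹¹) × (5.68 × 10²⁶) × (2.52 × 10⁵) / (2.38 × 10⁸)³
   = 2.83 × 10⁻³ m/s²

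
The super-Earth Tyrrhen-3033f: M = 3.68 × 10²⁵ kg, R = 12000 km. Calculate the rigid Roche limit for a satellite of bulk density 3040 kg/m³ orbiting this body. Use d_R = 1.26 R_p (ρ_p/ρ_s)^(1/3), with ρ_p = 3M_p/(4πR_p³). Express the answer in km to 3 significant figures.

17900 km

ρ_p = 3M_p/(4πR_p³) = 3 × (3.68 × 10²⁵) / (4π × (1.20 × 10⁷ m)³) = 5080 kg/m³
d_R = 1.26 × 12000 km × (5080/3040)^(1/3)
    = 17900 km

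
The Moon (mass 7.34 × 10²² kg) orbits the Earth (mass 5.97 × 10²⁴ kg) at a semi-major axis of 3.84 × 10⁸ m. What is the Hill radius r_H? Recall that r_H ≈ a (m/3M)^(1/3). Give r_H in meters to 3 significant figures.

6.15 × 10⁷ m

r_H ≈ a (m/3M)^(1/3)
    = (3.84 × 10⁸) × (7.34 × 10²² / (3 × 5.97 × 10²⁴))^(1/3)
    = 6.15 × 10⁷ m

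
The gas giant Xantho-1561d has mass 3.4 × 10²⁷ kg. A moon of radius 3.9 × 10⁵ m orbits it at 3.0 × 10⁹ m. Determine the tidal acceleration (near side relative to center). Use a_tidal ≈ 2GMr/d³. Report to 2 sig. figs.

6.6 × 10⁻⁶ m/s²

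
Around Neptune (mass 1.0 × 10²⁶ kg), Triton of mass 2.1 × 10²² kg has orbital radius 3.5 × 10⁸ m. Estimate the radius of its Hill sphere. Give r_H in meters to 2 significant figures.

r_H ≈ a (m/3M)^(1/3)
    = (3.5 × 10⁸) × (2.1 × 10²² / (3 × 1.0 × 10²⁶))^(1/3)
    = 1.4 × 10⁷ m

1.4 × 10⁷ m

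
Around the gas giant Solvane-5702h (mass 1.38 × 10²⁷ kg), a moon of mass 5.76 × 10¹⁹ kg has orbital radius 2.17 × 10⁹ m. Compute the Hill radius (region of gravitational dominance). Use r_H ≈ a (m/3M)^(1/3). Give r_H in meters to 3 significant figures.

5.22 × 10⁶ m

r_H ≈ a (m/3M)^(1/3)
    = (2.17 × 10⁹) × (5.76 × 10¹⁹ / (3 × 1.38 × 10²⁷))^(1/3)
    = 5.22 × 10⁶ m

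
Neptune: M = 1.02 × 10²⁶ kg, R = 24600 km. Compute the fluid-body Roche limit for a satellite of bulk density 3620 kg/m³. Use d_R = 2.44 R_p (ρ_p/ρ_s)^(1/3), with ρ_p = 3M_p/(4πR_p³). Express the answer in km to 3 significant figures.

ρ_p = 3M_p/(4πR_p³) = 3 × (1.02 × 10²⁶) / (4π × (2.46 × 10⁷ m)³) = 1640 kg/m³
d_R = 2.44 × 24600 km × (1640/3620)^(1/3)
    = 46100 km

46100 km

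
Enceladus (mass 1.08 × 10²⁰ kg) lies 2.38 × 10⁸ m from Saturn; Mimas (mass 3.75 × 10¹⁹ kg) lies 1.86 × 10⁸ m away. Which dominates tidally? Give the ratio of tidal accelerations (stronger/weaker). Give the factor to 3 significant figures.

Enceladus, by a factor of ≈ 1.37

Tidal acceleration ∝ M/d³, so compare M/d³ for each.
Enceladus: (1.08 × 10²⁰) / (2.38 × 10⁸)³ = 8.011 × 10⁻⁶
Mimas: (3.75 × 10¹⁹) / (1.86 × 10⁸)³ = 5.828 × 10⁻⁶
Ratio (larger/smaller) = 1.37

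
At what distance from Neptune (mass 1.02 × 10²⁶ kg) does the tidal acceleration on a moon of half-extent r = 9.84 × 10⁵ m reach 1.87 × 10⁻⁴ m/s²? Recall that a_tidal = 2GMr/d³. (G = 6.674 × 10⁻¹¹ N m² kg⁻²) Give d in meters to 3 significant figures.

2GMr/d³ = a_tidal  ⇒  d = (2GMr / a_tidal)^(1/3)
d = (2 × 6.674×10⁻¹¹ × (1.02 × 10²⁶) × (9.84 × 10⁵) / (1.87 × 10⁻⁴))^(1/3)
  = 4.15 × 10⁸ m

4.15 × 10⁸ m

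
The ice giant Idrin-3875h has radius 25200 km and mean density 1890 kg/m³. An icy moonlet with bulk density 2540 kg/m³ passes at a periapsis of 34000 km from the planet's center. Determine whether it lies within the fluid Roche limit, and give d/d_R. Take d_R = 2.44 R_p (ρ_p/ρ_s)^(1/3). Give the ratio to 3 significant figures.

inside; d/d_R ≈ 0.610

d_R = 2.44 × (25200 km) × (1890/2540)^(1/3) = 55720 km
d/d_R = (34000) / (55720) = 0.610
Since d/d_R < 1, the body is inside the Roche limit.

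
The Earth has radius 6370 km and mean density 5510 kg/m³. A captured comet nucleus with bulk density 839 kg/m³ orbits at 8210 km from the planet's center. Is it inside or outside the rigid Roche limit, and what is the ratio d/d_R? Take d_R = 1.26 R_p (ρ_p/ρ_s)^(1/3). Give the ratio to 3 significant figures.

d_R = 1.26 × (6370 km) × (5510/839)^(1/3) = 15030 km
d/d_R = (8210) / (15030) = 0.546
Since d/d_R < 1, the body is inside the Roche limit.

inside; d/d_R ≈ 0.546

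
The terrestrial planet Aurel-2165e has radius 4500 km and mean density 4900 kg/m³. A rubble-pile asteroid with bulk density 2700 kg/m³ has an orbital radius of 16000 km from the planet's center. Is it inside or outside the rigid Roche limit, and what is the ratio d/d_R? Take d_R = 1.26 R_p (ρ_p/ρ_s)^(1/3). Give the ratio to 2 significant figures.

outside; d/d_R ≈ 2.3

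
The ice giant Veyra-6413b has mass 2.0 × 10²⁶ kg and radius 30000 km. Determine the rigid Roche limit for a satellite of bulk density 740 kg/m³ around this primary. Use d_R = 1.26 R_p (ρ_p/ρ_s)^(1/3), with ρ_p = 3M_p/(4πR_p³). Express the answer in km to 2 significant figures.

ρ_p = 3M_p/(4πR_p³) = 3 × (2.0 × 10²⁶) / (4π × (3.0 × 10⁷ m)³) = 1800 kg/m³
d_R = 1.26 × 30000 km × (1800/740)^(1/3)
    = 51000 km

51000 km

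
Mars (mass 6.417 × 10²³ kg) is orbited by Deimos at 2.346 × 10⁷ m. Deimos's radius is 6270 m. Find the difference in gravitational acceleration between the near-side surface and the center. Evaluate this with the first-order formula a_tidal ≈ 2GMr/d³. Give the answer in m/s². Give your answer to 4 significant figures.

Differencing GM/(d−r)² and GM/d² to first order in r/d gives 2GMr/d³.
Δg = 2GMr/d³
   = 2 × (6.674 × 10⁻¹¹) × (6.417 × 10²³) × (6270) / (2.346 × 10⁷)³
   = 4.159 × 10⁻⁵ m/s²

4.159 × 10⁻⁵ m/s²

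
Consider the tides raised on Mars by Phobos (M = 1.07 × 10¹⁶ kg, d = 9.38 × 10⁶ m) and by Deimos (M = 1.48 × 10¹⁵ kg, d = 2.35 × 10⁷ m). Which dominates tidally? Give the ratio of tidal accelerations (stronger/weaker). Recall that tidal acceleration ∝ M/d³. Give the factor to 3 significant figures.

Tidal stretch scales as M/d³; compute that for each body.
Phobos: (1.07 × 10¹⁶) / (9.38 × 10⁶)³ = 1.297 × 10⁻⁵
Deimos: (1.48 × 10¹⁵) / (2.35 × 10⁷)³ = 1.140 × 10⁻⁷
Ratio (larger/smaller) = 114

Phobos, by a factor of ≈ 114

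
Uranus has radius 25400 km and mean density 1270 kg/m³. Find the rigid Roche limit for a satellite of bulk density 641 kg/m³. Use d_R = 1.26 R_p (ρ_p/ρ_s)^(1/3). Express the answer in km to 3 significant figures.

40200 km

d_R = 1.26 × 25400 km × (1270/641)^(1/3)
    = 40200 km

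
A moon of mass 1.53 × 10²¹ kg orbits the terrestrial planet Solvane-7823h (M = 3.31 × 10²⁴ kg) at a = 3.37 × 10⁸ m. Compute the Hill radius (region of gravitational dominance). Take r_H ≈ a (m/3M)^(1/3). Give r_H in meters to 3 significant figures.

1.81 × 10⁷ m

r_H ≈ a (m/3M)^(1/3)
    = (3.37 × 10⁸) × (1.53 × 10²¹ / (3 × 3.31 × 10²⁴))^(1/3)
    = 1.81 × 10⁷ m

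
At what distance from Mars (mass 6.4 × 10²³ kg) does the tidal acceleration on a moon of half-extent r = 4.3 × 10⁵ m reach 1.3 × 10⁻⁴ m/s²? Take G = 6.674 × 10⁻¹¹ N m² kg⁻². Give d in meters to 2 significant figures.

6.6 × 10⁷ m

2GMr/d³ = a_tidal  ⇒  d = (2GMr / a_tidal)^(1/3)
d = (2 × 6.674×10⁻¹¹ × (6.4 × 10²³) × (4.3 × 10⁵) / (1.3 × 10⁻⁴))^(1/3)
  = 6.6 × 10⁷ m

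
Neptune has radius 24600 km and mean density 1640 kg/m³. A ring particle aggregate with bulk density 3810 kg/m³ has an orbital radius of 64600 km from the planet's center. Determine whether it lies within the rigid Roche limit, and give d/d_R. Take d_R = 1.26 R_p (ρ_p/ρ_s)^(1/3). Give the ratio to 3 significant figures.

outside; d/d_R ≈ 2.76

d_R = 1.26 × (24600 km) × (1640/3810)^(1/3) = 23400 km
d/d_R = (64600) / (23400) = 2.76
Since d/d_R > 1, the body is outside the Roche limit.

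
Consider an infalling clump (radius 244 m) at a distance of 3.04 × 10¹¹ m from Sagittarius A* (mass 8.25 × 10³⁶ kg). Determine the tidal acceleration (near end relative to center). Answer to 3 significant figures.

Differencing GM/(d−r)² and GM/d² to first order in r/d gives 2GMr/d³.
Δa = 2GMr/d³
   = 2 × (6.674 × 10⁻¹¹) × (8.25 × 10³⁶) × (244) / (3.04 × 10¹¹)³
   = 9.56 × 10⁻⁶ m/s²

9.56 × 10⁻⁶ m/s²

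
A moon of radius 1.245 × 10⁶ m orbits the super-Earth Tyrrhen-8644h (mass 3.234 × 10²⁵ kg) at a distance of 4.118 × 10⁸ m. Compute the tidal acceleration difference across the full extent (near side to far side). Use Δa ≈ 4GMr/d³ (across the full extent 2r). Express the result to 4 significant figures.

1.539 × 10⁻⁴ m/s²

a_tidal = 4GMr/d³
        = 4 × (6.674 × 10⁻¹¹) × (3.234 × 10²⁵) × (1.245 × 10⁶) / (4.118 × 10⁸)³
        = 1.539 × 10⁻⁴ m/s²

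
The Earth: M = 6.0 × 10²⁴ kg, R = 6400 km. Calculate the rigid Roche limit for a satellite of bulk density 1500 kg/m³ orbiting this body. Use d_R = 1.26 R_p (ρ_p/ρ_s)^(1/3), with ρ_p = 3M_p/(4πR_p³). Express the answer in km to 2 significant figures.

12000 km

ρ_p = 3M_p/(4πR_p³) = 3 × (6.0 × 10²⁴) / (4π × (6.4 × 10⁶ m)³) = 5500 kg/m³
d_R = 1.26 × 6400 km × (5500/1500)^(1/3)
    = 12000 km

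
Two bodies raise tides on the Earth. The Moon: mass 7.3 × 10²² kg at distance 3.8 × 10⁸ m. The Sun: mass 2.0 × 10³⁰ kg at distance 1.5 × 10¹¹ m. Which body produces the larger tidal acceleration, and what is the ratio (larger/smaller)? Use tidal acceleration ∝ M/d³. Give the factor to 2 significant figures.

Tidal stretch scales as M/d³; compute that for each body.
The Moon: (7.3 × 10²²) / (3.8 × 10⁸)³ = 1.330 × 10⁻³
The Sun: (2.0 × 10³⁰) / (1.5 × 10¹¹)³ = 5.926 × 10⁻⁴
Ratio (larger/smaller) = 2.2

The Moon, by a factor of ≈ 2.2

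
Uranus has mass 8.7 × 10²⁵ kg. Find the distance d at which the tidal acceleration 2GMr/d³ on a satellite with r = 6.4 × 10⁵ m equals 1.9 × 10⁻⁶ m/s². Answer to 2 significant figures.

2GMr/d³ = a_tidal  ⇒  d = (2GMr / a_tidal)^(1/3)
d = (2 × 6.674×10⁻¹¹ × (8.7 × 10²⁵) × (6.4 × 10⁵) / (1.9 × 10⁻⁶))^(1/3)
  = 1.6 × 10⁹ m

1.6 × 10⁹ m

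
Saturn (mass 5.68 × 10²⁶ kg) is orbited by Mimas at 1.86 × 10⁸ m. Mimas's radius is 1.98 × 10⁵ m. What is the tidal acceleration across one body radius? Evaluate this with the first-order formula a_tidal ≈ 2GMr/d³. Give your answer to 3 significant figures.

2.33 × 10⁻³ m/s²

Δa = 2GMr/d³
   = 2 × (6.674 × 10⁻¹¹) × (5.68 × 10²⁶) × (1.98 × 10⁵) / (1.86 × 10⁸)³
   = 2.33 × 10⁻³ m/s²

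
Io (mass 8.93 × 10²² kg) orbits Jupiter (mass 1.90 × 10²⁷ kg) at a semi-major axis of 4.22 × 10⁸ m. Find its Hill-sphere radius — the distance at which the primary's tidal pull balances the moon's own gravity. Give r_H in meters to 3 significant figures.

1.06 × 10⁷ m

r_H ≈ a (m/3M)^(1/3)
    = (4.22 × 10⁸) × (8.93 × 10²² / (3 × 1.90 × 10²⁷))^(1/3)
    = 1.06 × 10⁷ m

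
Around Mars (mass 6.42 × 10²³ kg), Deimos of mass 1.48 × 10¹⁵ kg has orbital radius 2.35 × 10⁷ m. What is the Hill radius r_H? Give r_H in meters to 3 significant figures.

r_H ≈ a (m/3M)^(1/3)
    = (2.35 × 10⁷) × (1.48 × 10¹⁵ / (3 × 6.42 × 10²³))^(1/3)
    = 2.15 × 10⁴ m

2.15 × 10⁴ m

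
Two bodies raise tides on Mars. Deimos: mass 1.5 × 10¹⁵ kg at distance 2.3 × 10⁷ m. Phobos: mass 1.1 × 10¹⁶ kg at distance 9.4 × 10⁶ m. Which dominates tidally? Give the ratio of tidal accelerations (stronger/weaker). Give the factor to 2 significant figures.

Phobos, by a factor of ≈ 110

Compare M/d³ for the two perturbers:
Deimos: (1.5 × 10¹⁵) / (2.3 × 10⁷)³ = 1.233 × 10⁻⁷
Phobos: (1.1 × 10¹⁶) / (9.4 × 10⁶)³ = 1.324 × 10⁻⁵
Ratio (larger/smaller) = 110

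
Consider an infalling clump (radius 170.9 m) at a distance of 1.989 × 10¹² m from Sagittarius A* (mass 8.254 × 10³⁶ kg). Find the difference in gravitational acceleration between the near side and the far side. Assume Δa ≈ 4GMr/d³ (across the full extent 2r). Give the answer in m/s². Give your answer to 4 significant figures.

Δg = 4GMr/d³
   = 4 × (6.674 × 10⁻¹¹) × (8.254 × 10³⁶) × (170.9) / (1.989 × 10¹²)³
   = 4.786 × 10⁻⁸ m/s²

4.786 × 10⁻⁸ m/s²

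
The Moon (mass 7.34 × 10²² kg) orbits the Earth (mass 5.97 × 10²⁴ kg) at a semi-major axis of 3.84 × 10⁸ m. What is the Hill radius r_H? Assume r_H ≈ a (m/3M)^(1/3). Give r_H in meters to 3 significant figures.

6.15 × 10⁷ m

r_H ≈ a (m/3M)^(1/3)
    = (3.84 × 10⁸) × (7.34 × 10²² / (3 × 5.97 × 10²⁴))^(1/3)
    = 6.15 × 10⁷ m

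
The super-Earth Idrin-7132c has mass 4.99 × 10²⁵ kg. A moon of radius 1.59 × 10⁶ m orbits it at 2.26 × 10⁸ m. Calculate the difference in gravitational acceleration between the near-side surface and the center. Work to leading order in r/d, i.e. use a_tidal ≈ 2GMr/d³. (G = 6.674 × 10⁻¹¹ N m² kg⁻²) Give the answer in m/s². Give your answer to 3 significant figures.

Δa = 2GMr/d³
   = 2 × (6.674 × 10⁻¹¹) × (4.99 × 10²⁵) × (1.59 × 10⁶) / (2.26 × 10⁸)³
   = 9.17 × 10⁻⁴ m/s²

9.17 × 10⁻⁴ m/s²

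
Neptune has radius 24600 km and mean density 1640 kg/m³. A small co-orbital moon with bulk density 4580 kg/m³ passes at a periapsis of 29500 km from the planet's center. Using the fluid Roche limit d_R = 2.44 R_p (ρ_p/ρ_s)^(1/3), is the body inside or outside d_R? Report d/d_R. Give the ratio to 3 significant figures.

d_R = 2.44 × (24600 km) × (1640/4580)^(1/3) = 42620 km
d/d_R = (29500) / (42620) = 0.692
Since d/d_R < 1, the body is inside the Roche limit.

inside; d/d_R ≈ 0.692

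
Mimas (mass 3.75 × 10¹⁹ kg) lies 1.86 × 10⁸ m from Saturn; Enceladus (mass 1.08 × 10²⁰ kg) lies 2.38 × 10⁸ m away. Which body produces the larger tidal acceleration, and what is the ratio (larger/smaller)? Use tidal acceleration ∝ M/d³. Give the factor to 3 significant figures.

The tide-raising term goes as M/d³ (the gradient of a 1/d² field).
Mimas: (3.75 × 10¹⁹) / (1.86 × 10⁸)³ = 5.828 × 10⁻⁶
Enceladus: (1.08 × 10²⁰) / (2.38 × 10⁸)³ = 8.011 × 10⁻⁶
Ratio (larger/smaller) = 1.37

Enceladus, by a factor of ≈ 1.37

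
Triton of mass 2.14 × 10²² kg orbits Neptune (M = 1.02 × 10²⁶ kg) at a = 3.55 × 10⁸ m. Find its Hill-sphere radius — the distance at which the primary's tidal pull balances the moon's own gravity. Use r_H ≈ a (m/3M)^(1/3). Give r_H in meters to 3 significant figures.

1.46 × 10⁷ m

r_H ≈ a (m/3M)^(1/3)
    = (3.55 × 10⁸) × (2.14 × 10²² / (3 × 1.02 × 10²⁶))^(1/3)
    = 1.46 × 10⁷ m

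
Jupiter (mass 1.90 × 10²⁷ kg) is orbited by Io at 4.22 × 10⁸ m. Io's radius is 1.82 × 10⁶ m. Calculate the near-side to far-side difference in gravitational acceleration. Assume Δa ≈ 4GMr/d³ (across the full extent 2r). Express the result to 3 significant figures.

1.23 × 10⁻² m/s²

The field gradient is 2GM/d³; across the full diameter 2r the difference is 4GMr/d³.
a_tidal = 4GMr/d³
        = 4 × (6.674 × 10⁻¹¹) × (1.90 × 10²⁷) × (1.82 × 10⁶) / (4.22 × 10⁸)³
        = 1.23 × 10⁻² m/s²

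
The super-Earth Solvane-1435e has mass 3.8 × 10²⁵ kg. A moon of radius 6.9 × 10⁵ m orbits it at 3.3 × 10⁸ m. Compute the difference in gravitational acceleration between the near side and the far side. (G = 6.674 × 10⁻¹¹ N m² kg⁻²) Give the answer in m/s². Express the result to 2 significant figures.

1.9 × 10⁻⁴ m/s²

Δg = 4GMr/d³
   = 4 × (6.674 × 10⁻¹¹) × (3.8 × 10²⁵) × (6.9 × 10⁵) / (3.3 × 10⁸)³
   = 1.9 × 10⁻⁴ m/s²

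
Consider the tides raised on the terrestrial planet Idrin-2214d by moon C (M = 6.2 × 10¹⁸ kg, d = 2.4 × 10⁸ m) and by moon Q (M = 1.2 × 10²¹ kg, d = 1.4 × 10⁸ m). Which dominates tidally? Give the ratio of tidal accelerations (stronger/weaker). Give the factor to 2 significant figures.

Moon Q, by a factor of ≈ 980

Tidal acceleration ∝ M/d³, so compare M/d³ for each.
Moon C: (6.2 × 10¹⁸) / (2.4 × 10⁸)³ = 4.485 × 10⁻⁷
Moon Q: (1.2 × 10²¹) / (1.4 × 10⁸)³ = 4.373 × 10⁻⁴
Ratio (larger/smaller) = 980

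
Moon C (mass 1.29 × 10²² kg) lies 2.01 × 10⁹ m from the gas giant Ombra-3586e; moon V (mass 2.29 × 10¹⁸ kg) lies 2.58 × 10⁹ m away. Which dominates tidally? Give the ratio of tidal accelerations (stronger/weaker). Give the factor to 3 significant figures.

Compare M/d³ for the two perturbers:
Moon C: (1.29 × 10²²) / (2.01 × 10⁹)³ = 1.589 × 10⁻⁶
Moon V: (2.29 × 10¹⁸) / (2.58 × 10⁹)³ = 1.333 × 10⁻¹⁰
Ratio (larger/smaller) = 11900

Moon C, by a factor of ≈ 11900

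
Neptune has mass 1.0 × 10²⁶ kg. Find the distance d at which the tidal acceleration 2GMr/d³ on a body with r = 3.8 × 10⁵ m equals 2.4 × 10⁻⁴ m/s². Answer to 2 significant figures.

2.8 × 10⁸ m

2GMr/d³ = a_tidal  ⇒  d = (2GMr / a_tidal)^(1/3)
d = (2 × 6.674×10⁻¹¹ × (1.0 × 10²⁶) × (3.8 × 10⁵) / (2.4 × 10⁻⁴))^(1/3)
  = 2.8 × 10⁸ m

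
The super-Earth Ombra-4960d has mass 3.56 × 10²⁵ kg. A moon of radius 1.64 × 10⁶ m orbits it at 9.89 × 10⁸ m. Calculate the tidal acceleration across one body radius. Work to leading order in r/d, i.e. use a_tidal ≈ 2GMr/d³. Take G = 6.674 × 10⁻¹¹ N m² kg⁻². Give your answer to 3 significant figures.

8.06 × 10⁻⁶ m/s²

a_tidal = 2GMr/d³
        = 2 × (6.674 × 10⁻¹¹) × (3.56 × 10²⁵) × (1.64 × 10⁶) / (9.89 × 10⁸)³
        = 8.06 × 10⁻⁶ m/s²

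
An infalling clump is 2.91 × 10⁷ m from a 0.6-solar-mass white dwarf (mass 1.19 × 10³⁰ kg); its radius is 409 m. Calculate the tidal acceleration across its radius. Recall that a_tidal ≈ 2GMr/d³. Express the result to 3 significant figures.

a_tidal = 2GMr/d³
        = 2 × (6.674 × 10⁻¹¹) × (1.19 × 10³⁰) × (409) / (2.91 × 10⁷)³
        = 2.64 m/s²

2.64 m/s²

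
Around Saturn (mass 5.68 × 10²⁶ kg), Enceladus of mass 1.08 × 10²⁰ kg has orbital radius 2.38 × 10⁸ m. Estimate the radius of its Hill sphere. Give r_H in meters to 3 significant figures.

r_H ≈ a (m/3M)^(1/3)
    = (2.38 × 10⁸) × (1.08 × 10²⁰ / (3 × 5.68 × 10²⁶))^(1/3)
    = 9.49 × 10⁵ m

9.49 × 10⁵ m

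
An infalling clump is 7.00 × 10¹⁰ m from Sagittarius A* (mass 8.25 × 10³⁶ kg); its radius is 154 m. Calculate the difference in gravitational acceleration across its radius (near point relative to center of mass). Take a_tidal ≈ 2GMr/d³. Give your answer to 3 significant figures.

4.94 × 10⁻⁴ m/s²

Δg = 2GMr/d³
   = 2 × (6.674 × 10⁻¹¹) × (8.25 × 10³⁶) × (154) / (7.00 × 10¹⁰)³
   = 4.94 × 10⁻⁴ m/s²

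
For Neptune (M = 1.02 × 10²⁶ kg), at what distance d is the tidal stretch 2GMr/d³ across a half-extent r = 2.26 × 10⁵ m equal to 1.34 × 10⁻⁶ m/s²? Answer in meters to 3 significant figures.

2GMr/d³ = a_tidal  ⇒  d = (2GMr / a_tidal)^(1/3)
d = (2 × 6.674×10⁻¹¹ × (1.02 × 10²⁶) × (2.26 × 10⁵) / (1.34 × 10⁻⁶))^(1/3)
  = 1.32 × 10⁹ m

1.32 × 10⁹ m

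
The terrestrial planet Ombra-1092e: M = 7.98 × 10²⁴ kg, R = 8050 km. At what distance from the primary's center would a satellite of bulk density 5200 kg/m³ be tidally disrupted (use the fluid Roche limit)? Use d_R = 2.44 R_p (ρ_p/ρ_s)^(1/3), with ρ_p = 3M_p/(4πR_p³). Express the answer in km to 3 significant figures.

ρ_p = 3M_p/(4πR_p³) = 3 × (7.98 × 10²⁴) / (4π × (8.05 × 10⁶ m)³) = 3650 kg/m³
d_R = 2.44 × 8050 km × (3650/5200)^(1/3)
    = 17500 km

17500 km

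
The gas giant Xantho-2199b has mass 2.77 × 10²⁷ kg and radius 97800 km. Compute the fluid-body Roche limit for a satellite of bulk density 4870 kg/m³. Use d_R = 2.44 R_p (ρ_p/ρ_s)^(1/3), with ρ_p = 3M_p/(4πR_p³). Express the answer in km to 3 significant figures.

1.25 × 10⁵ km

ρ_p = 3M_p/(4πR_p³) = 3 × (2.77 × 10²⁷) / (4π × (9.78 × 10⁷ m)³) = 707 kg/m³
d_R = 2.44 × 97800 km × (707/4870)^(1/3)
    = 1.25 × 10⁵ km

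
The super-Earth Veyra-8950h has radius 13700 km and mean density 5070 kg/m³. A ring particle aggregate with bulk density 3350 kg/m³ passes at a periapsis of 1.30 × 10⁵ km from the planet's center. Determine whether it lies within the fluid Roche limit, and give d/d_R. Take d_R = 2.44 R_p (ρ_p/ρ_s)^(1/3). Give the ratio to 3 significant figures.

outside; d/d_R ≈ 3.39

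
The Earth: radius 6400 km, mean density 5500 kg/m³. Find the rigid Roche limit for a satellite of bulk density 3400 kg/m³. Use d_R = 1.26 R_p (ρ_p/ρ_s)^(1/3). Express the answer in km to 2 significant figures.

d_R = 1.26 × 6400 km × (5500/3400)^(1/3)
    = 9500 km

9500 km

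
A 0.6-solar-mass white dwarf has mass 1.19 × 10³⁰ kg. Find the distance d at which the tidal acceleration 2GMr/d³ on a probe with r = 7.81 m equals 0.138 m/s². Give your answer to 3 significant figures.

2GMr/d³ = a_tidal  ⇒  d = (2GMr / a_tidal)^(1/3)
d = (2 × 6.674×10⁻¹¹ × (1.19 × 10³⁰) × (7.81) / (0.138))^(1/3)
  = 2.08 × 10⁷ m

2.08 × 10⁷ m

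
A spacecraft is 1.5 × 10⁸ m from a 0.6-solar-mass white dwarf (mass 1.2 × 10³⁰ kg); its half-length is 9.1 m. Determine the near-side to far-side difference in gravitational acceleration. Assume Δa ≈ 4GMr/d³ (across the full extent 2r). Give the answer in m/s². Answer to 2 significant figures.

Δa = 4GMr/d³
   = 4 × (6.674 × 10⁻¹¹) × (1.2 × 10³⁰) × (9.1) / (1.5 × 10⁸)³
   = 8.6 × 10⁻⁴ m/s²

8.6 × 10⁻⁴ m/s²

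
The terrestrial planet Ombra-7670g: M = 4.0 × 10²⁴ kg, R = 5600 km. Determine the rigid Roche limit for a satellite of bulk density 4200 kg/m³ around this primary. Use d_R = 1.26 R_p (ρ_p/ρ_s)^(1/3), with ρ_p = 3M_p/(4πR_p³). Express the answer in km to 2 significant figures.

ρ_p = 3M_p/(4πR_p³) = 3 × (4.0 × 10²⁴) / (4π × (5.6 × 10⁶ m)³) = 5400 kg/m³
d_R = 1.26 × 5600 km × (5400/4200)^(1/3)
    = 7700 km

7700 km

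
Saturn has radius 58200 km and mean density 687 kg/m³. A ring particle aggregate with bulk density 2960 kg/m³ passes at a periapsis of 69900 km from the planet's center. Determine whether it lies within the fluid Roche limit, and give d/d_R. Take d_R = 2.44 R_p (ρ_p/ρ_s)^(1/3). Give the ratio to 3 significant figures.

d_R = 2.44 × (58200 km) × (687/2960)^(1/3) = 87270 km
d/d_R = (69900) / (87270) = 0.801
Since d/d_R < 1, the body is inside the Roche limit.

inside; d/d_R ≈ 0.801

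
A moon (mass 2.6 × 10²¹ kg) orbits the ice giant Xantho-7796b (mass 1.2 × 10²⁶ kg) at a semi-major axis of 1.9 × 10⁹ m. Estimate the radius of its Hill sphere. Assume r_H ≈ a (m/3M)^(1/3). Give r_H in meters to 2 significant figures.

3.7 × 10⁷ m

r_H ≈ a (m/3M)^(1/3)
    = (1.9 × 10⁹) × (2.6 × 10²¹ / (3 × 1.2 × 10²⁶))^(1/3)
    = 3.7 × 10⁷ m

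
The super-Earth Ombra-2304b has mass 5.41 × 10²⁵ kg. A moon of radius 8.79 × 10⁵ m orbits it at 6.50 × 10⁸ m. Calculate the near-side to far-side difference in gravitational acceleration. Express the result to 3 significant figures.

4.62 × 10⁻⁵ m/s²

Near-to-far spans 2r, so the tidal difference is twice the near-to-center value: 4GMr/d³.
Δg = 4GMr/d³
   = 4 × (6.674 × 10⁻¹¹) × (5.41 × 10²⁵) × (8.79 × 10⁵) / (6.50 × 10⁸)³
   = 4.62 × 10⁻⁵ m/s²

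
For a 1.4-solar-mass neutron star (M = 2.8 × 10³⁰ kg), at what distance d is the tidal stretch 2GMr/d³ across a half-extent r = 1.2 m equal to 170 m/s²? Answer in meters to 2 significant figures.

1.4 × 10⁶ m

2GMr/d³ = a_tidal  ⇒  d = (2GMr / a_tidal)^(1/3)
d = (2 × 6.674×10⁻¹¹ × (2.8 × 10³⁰) × (1.2) / (170))^(1/3)
  = 1.4 × 10⁶ m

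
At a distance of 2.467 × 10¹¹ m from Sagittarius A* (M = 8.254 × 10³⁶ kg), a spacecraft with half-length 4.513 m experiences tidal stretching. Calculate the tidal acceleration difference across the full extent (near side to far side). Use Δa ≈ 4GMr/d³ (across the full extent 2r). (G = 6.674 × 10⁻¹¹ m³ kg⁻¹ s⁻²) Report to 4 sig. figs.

Near-to-far spans 2r, so the tidal difference is twice the near-to-center value: 4GMr/d³.
Δg = 4GMr/d³
   = 4 × (6.674 × 10⁻¹¹) × (8.254 × 10³⁶) × (4.513) / (2.467 × 10¹¹)³
   = 6.623 × 10⁻⁷ m/s²

6.623 × 10⁻⁷ m/s²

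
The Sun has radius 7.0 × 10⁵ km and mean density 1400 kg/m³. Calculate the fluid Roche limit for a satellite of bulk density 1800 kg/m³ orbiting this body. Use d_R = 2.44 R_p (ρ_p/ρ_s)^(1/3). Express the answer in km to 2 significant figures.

1.6 × 10⁶ km

d_R = 2.44 × 7.0 × 10⁵ km × (1400/1800)^(1/3)
    = 1.6 × 10⁶ km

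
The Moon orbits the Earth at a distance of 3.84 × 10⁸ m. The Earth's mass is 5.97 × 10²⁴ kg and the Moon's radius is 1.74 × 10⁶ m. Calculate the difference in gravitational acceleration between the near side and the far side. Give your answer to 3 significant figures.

4.90 × 10⁻⁵ m/s²

a_tidal = 4GMr/d³
        = 4 × (6.674 × 10⁻¹¹) × (5.97 × 10²⁴) × (1.74 × 10⁶) / (3.84 × 10⁸)³
        = 4.90 × 10⁻⁵ m/s²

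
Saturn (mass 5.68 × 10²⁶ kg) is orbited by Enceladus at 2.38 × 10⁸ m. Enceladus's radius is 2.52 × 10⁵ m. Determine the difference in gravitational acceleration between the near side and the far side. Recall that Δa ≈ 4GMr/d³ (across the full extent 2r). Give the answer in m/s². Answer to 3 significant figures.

2.83 × 10⁻³ m/s²

Differencing GM/(d−r)² and GM/(d+r)² to first order in r/d gives 4GMr/d³.
Δa = 4GMr/d³
   = 4 × (6.674 × 10⁻¹¹) × (5.68 × 10²⁶) × (2.52 × 10⁵) / (2.38 × 10⁸)³
   = 2.83 × 10⁻³ m/s²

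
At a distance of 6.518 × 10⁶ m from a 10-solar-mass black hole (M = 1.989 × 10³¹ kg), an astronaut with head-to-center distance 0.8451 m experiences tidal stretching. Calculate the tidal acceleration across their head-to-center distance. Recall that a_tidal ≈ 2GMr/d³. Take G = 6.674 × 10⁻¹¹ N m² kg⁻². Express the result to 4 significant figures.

Differencing GM/(d−r)² and GM/d² to first order in r/d gives 2GMr/d³.
Δa = 2GMr/d³
   = 2 × (6.674 × 10⁻¹¹) × (1.989 × 10³¹) × (0.8451) / (6.518 × 10⁶)³
   = 8.102 m/s²

8.102 m/s²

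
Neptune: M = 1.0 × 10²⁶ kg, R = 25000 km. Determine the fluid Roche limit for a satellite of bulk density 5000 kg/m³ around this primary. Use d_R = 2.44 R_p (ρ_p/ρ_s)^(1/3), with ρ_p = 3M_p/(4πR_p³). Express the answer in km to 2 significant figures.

41000 km

ρ_p = 3M_p/(4πR_p³) = 3 × (1.0 × 10²⁶) / (4π × (2.5 × 10⁷ m)³) = 1500 kg/m³
d_R = 2.44 × 25000 km × (1500/5000)^(1/3)
    = 41000 km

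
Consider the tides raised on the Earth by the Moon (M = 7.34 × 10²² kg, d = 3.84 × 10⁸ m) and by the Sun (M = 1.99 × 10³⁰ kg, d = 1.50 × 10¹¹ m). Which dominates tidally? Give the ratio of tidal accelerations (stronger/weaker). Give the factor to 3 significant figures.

Compare M/d³ for the two perturbers:
The Moon: (7.34 × 10²²) / (3.84 × 10⁸)³ = 1.296 × 10⁻³
The Sun: (1.99 × 10³⁰) / (1.50 × 10¹¹)³ = 5.896 × 10⁻⁴
Ratio (larger/smaller) = 2.20

The Moon, by a factor of ≈ 2.20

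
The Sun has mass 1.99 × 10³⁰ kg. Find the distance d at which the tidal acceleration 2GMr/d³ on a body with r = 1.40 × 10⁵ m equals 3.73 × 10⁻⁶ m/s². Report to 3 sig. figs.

2.15 × 10¹⁰ m

2GMr/d³ = a_tidal  ⇒  d = (2GMr / a_tidal)^(1/3)
d = (2 × 6.674×10⁻¹¹ × (1.99 × 10³⁰) × (1.40 × 10⁵) / (3.73 × 10⁻⁶))^(1/3)
  = 2.15 × 10¹⁰ m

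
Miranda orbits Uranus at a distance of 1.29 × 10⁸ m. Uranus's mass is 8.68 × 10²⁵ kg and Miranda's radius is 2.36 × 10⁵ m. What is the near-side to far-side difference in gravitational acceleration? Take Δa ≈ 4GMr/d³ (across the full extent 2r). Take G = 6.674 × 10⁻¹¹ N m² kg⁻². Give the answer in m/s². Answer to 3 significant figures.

2.55 × 10⁻³ m/s²

The field gradient is 2GM/d³; across the full diameter 2r the difference is 4GMr/d³.
Δa = 4GMr/d³
   = 4 × (6.674 × 10⁻¹¹) × (8.68 × 10²⁵) × (2.36 × 10⁵) / (1.29 × 10⁸)³
   = 2.55 × 10⁻³ m/s²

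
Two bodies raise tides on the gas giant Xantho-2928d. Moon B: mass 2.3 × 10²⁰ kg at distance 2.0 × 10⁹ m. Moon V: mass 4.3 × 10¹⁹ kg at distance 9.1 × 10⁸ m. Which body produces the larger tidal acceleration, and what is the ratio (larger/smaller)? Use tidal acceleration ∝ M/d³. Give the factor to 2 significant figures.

Moon V, by a factor of ≈ 2.0

Tidal stretch scales as M/d³; compute that for each body.
Moon B: (2.3 × 10²⁰) / (2.0 × 10⁹)³ = 2.875 × 10⁻⁸
Moon V: (4.3 × 10¹⁹) / (9.1 × 10⁸)³ = 5.706 × 10⁻⁸
Ratio (larger/smaller) = 2.0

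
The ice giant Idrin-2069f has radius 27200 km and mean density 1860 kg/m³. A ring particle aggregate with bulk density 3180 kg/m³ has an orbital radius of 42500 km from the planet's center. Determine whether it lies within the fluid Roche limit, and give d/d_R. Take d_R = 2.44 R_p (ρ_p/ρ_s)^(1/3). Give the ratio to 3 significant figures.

d_R = 2.44 × (27200 km) × (1860/3180)^(1/3) = 55500 km
d/d_R = (42500) / (55500) = 0.766
Since d/d_R < 1, the body is inside the Roche limit.

inside; d/d_R ≈ 0.766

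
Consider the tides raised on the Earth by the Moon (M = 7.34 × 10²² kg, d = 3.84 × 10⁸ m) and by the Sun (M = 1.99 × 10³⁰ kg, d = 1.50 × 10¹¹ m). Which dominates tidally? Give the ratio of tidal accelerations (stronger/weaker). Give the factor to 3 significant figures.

The Moon, by a factor of ≈ 2.20

Tidal stretch scales as M/d³; compute that for each body.
The Moon: (7.34 × 10²²) / (3.84 × 10⁸)³ = 1.296 × 10⁻³
The Sun: (1.99 × 10³⁰) / (1.50 × 10¹¹)³ = 5.896 × 10⁻⁴
Ratio (larger/smaller) = 2.20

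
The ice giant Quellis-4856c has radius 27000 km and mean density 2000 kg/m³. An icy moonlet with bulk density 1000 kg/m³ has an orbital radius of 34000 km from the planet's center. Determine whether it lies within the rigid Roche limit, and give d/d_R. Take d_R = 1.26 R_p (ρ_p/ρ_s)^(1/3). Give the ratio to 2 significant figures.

d_R = 1.26 × (27000 km) × (2000/1000)^(1/3) = 42860 km
d/d_R = (34000) / (42860) = 0.79
Since d/d_R < 1, the body is inside the Roche limit.

inside; d/d_R ≈ 0.79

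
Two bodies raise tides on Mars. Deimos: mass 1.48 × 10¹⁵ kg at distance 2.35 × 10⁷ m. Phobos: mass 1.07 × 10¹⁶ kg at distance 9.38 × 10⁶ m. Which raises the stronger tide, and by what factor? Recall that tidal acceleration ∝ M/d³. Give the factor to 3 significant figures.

Phobos, by a factor of ≈ 114

Tidal stretch scales as M/d³; compute that for each body.
Deimos: (1.48 × 10¹⁵) / (2.35 × 10⁷)³ = 1.140 × 10⁻⁷
Phobos: (1.07 × 10¹⁶) / (9.38 × 10⁶)³ = 1.297 × 10⁻⁵
Ratio (larger/smaller) = 114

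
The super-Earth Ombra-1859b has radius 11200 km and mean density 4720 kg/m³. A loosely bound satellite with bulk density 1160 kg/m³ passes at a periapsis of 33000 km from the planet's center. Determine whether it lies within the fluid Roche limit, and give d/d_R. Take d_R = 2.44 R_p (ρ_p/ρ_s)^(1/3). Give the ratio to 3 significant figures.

inside; d/d_R ≈ 0.756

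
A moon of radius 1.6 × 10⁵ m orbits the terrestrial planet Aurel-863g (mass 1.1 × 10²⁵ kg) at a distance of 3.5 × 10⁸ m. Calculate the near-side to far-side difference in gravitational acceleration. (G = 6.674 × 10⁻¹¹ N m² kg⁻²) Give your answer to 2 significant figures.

1.1 × 10⁻⁵ m/s²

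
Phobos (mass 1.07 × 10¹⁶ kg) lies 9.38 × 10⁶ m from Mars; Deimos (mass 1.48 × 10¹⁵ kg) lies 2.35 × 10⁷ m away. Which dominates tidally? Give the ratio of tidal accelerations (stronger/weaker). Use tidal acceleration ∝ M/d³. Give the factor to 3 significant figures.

Compare M/d³ for the two perturbers:
Phobos: (1.07 × 10¹⁶) / (9.38 × 10⁶)³ = 1.297 × 10⁻⁵
Deimos: (1.48 × 10¹⁵) / (2.35 × 10⁷)³ = 1.140 × 10⁻⁷
Ratio (larger/smaller) = 114

Phobos, by a factor of ≈ 114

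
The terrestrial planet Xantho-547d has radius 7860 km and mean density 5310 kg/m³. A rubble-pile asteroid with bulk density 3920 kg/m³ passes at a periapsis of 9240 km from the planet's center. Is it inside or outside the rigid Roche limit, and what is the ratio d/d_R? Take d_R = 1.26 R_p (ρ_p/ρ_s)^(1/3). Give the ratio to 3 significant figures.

inside; d/d_R ≈ 0.843

d_R = 1.26 × (7860 km) × (5310/3920)^(1/3) = 10960 km
d/d_R = (9240) / (10960) = 0.843
Since d/d_R < 1, the body is inside the Roche limit.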